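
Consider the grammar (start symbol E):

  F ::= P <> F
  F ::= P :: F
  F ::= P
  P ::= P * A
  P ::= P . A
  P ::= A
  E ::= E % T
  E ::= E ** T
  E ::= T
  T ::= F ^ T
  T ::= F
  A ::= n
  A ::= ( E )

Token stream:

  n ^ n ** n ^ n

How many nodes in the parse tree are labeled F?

4

[E [E [T [F [P [A n]]] ^ [T [F [P [A n]]]]]] ** [T [F [P [A n]]] ^ [T [F [P [A n]]]]]]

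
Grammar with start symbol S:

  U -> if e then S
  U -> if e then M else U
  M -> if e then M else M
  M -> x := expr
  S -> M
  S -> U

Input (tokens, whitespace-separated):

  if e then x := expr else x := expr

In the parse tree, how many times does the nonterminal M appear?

3

[S [M if e then [M x := expr] else [M x := expr]]]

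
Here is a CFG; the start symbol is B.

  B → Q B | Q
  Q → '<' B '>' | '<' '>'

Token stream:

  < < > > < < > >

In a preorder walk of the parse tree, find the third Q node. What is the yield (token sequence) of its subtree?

[B [Q < [B [Q < >]] >] [B [Q < [B [Q < >]] >]]]

< < > >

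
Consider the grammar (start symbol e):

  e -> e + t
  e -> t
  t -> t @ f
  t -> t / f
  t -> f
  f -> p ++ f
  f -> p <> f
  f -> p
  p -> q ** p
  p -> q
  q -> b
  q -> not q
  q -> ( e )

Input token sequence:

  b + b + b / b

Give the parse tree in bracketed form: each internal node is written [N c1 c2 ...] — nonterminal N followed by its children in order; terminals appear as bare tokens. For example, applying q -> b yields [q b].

e
e + t
e + t + t
t + t + t
f + t + t
p + t + t
q + t + t
b + t + t
b + f + t
b + p + t
b + q + t
b + b + t
b + b + t / f
b + b + f / f
b + b + p / f
b + b + q / f
b + b + b / f
b + b + b / p
b + b + b / q
b + b + b / b

[e [e [e [t [f [p [q b]]]]] + [t [f [p [q b]]]]] + [t [t [f [p [q b]]]] / [f [p [q b]]]]]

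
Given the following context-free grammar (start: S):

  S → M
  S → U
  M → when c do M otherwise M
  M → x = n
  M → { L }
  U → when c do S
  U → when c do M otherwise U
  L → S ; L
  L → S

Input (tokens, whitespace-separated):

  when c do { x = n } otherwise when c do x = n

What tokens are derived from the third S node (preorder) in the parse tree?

[S [U when c do [M { [L [S [M x = n]]] }] otherwise [U when c do [S [M x = n]]]]]

x = n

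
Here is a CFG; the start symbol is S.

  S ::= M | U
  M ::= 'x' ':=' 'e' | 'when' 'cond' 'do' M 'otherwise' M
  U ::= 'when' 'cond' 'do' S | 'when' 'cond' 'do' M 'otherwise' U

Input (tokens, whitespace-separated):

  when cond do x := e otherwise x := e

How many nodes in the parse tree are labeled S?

1

[S [M when cond do [M x := e] otherwise [M x := e]]]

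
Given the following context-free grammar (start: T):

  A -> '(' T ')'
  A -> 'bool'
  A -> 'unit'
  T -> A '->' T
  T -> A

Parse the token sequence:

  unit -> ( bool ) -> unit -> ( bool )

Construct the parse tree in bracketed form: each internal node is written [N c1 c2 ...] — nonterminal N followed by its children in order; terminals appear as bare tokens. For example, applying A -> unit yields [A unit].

[T [A unit] -> [T [A ( [T [A bool]] )] -> [T [A unit] -> [T [A ( [T [A bool]] )]]]]]

T
A -> T
unit -> T
unit -> A -> T
unit -> ( T ) -> T
unit -> ( A ) -> T
unit -> ( bool ) -> T
unit -> ( bool ) -> A -> T
unit -> ( bool ) -> unit -> T
unit -> ( bool ) -> unit -> A
unit -> ( bool ) -> unit -> ( T )
unit -> ( bool ) -> unit -> ( A )
unit -> ( bool ) -> unit -> ( bool )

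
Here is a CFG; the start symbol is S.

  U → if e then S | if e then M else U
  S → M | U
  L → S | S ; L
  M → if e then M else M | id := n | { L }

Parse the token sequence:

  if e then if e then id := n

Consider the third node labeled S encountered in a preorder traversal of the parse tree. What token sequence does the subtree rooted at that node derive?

id := n

[S [U if e then [S [U if e then [S [M id := n]]]]]]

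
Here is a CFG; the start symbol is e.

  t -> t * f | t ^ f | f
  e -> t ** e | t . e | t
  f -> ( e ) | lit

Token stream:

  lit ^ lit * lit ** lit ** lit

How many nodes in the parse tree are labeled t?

[e [t [t [t [f lit]] ^ [f lit]] * [f lit]] ** [e [t [f lit]] ** [e [t [f lit]]]]]

5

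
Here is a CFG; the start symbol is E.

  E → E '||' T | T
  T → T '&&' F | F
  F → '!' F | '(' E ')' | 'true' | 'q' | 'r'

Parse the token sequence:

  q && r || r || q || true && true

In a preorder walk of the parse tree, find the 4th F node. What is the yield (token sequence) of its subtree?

q

[E [E [E [E [T [T [F q]] && [F r]]] || [T [F r]]] || [T [F q]]] || [T [T [F true]] && [F true]]]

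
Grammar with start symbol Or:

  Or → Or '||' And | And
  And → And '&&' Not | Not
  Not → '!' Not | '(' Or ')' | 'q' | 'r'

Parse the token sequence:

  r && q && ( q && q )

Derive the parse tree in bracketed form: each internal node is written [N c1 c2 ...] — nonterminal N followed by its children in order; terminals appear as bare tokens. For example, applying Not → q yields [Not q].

[Or [And [And [And [Not r]] && [Not q]] && [Not ( [Or [And [And [Not q]] && [Not q]]] )]]]

Or
And
And && Not
And && Not && Not
Not && Not && Not
r && Not && Not
r && q && Not
r && q && ( Or )
r && q && ( And )
r && q && ( And && Not )
r && q && ( Not && Not )
r && q && ( q && Not )
r && q && ( q && q )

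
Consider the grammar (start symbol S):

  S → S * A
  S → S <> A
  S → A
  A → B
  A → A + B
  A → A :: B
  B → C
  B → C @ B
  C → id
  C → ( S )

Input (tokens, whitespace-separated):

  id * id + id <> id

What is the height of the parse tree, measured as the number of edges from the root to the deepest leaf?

6

[S [S [S [A [B [C id]]]] * [A [A [B [C id]]] + [B [C id]]]] <> [A [B [C id]]]]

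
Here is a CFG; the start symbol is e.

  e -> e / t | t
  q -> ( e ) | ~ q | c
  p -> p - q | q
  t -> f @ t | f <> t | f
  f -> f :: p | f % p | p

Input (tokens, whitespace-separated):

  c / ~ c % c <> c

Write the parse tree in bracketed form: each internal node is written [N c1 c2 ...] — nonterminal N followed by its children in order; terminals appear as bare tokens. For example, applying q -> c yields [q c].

e
e / t
t / t
f / t
p / t
q / t
c / t
c / f <> t
c / f % p <> t
c / p % p <> t
c / q % p <> t
c / ~ q % p <> t
c / ~ c % p <> t
c / ~ c % q <> t
c / ~ c % c <> t
c / ~ c % c <> f
c / ~ c % c <> p
c / ~ c % c <> q
c / ~ c % c <> c

[e [e [t [f [p [q c]]]]] / [t [f [f [p [q ~ [q c]]]] % [p [q c]]] <> [t [f [p [q c]]]]]]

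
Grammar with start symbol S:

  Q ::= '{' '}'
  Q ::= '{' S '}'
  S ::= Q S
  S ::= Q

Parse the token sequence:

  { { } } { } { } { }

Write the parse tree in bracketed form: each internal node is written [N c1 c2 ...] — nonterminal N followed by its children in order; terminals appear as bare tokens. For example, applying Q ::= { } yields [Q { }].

[S [Q { [S [Q { }]] }] [S [Q { }] [S [Q { }] [S [Q { }]]]]]

S
Q S
{ S } S
{ Q } S
{ { } } S
{ { } } Q S
{ { } } { } S
{ { } } { } Q S
{ { } } { } { } S
{ { } } { } { } Q
{ { } } { } { } { }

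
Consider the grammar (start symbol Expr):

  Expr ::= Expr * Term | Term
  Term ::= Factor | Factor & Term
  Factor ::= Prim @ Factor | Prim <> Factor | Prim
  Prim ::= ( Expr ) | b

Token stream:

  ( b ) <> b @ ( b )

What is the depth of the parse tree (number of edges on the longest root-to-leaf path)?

[Expr [Term [Factor [Prim ( [Expr [Term [Factor [Prim b]]]] )] <> [Factor [Prim b] @ [Factor [Prim ( [Expr [Term [Factor [Prim b]]]] )]]]]]]

10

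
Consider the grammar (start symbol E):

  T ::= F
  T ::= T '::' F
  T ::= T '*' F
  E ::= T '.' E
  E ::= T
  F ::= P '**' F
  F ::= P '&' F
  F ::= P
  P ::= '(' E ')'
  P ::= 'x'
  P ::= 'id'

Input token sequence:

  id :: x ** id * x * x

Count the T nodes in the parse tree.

4

[E [T [T [T [T [F [P id]]] :: [F [P x] ** [F [P id]]]] * [F [P x]]] * [F [P x]]]]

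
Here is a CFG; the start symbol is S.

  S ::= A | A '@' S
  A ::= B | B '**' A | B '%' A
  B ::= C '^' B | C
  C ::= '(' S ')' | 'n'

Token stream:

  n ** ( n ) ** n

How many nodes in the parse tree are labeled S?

[S [A [B [C n]] ** [A [B [C ( [S [A [B [C n]]]] )]] ** [A [B [C n]]]]]]

2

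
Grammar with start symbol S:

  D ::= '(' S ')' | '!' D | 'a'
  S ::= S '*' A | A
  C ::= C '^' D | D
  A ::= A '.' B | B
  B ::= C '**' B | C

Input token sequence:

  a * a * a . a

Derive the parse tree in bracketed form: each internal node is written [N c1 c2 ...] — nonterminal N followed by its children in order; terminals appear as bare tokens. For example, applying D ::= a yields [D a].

[S [S [S [A [B [C [D a]]]]] * [A [B [C [D a]]]]] * [A [A [B [C [D a]]]] . [B [C [D a]]]]]

S
S * A
S * A * A
A * A * A
B * A * A
C * A * A
D * A * A
a * A * A
a * B * A
a * C * A
a * D * A
a * a * A
a * a * A . B
a * a * B . B
a * a * C . B
a * a * D . B
a * a * a . B
a * a * a . C
a * a * a . D
a * a * a . a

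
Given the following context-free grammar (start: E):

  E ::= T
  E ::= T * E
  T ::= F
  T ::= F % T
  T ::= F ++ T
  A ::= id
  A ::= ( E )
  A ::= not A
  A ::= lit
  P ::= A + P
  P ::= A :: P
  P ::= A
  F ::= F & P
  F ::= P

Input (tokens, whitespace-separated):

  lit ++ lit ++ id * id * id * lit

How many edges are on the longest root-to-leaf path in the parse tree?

[E [T [F [P [A lit]]] ++ [T [F [P [A lit]]] ++ [T [F [P [A id]]]]]] * [E [T [F [P [A id]]]] * [E [T [F [P [A id]]]] * [E [T [F [P [A lit]]]]]]]]

8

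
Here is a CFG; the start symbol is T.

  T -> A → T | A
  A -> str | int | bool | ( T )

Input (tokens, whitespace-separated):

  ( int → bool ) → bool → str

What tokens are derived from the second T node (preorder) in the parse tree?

[T [A ( [T [A int] → [T [A bool]]] )] → [T [A bool] → [T [A str]]]]

int → bool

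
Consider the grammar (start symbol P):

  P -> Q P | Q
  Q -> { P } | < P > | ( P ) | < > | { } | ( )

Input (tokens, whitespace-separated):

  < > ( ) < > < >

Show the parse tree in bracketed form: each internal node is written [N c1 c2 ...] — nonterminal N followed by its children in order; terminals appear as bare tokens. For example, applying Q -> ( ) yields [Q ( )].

[P [Q < >] [P [Q ( )] [P [Q < >] [P [Q < >]]]]]

P
Q P
< > P
< > Q P
< > ( ) P
< > ( ) Q P
< > ( ) < > P
< > ( ) < > Q
< > ( ) < > < >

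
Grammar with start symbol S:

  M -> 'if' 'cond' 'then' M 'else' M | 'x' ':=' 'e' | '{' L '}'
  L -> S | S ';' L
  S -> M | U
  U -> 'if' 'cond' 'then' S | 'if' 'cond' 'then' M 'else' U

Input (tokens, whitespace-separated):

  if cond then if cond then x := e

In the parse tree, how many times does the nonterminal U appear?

2

[S [U if cond then [S [U if cond then [S [M x := e]]]]]]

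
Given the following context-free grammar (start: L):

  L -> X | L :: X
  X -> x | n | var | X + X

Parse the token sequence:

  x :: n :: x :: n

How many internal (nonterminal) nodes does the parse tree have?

8

[L [L [L [L [X x]] :: [X n]] :: [X x]] :: [X n]]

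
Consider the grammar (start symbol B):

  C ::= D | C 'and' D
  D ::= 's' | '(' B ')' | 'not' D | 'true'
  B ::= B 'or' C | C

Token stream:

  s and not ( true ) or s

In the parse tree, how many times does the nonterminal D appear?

5

[B [B [C [C [D s]] and [D not [D ( [B [C [D true]]] )]]]] or [C [D s]]]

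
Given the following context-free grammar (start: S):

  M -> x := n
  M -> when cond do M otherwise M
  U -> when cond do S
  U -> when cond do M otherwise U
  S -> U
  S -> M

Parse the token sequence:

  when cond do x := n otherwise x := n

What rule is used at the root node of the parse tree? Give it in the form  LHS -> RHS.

[S [M when cond do [M x := n] otherwise [M x := n]]]

S -> M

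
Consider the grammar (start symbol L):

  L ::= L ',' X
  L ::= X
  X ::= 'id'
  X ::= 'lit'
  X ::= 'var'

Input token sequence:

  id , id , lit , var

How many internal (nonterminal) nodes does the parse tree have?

[L [L [L [L [X id]] , [X id]] , [X lit]] , [X var]]

8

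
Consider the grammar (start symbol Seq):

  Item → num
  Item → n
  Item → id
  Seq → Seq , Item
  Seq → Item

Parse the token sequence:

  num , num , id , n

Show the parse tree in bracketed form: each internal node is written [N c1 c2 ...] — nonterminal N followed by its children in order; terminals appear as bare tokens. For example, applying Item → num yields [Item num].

Seq
Seq , Item
Seq , Item , Item
Seq , Item , Item , Item
Item , Item , Item , Item
num , Item , Item , Item
num , num , Item , Item
num , num , id , Item
num , num , id , n

[Seq [Seq [Seq [Seq [Item num]] , [Item num]] , [Item id]] , [Item n]]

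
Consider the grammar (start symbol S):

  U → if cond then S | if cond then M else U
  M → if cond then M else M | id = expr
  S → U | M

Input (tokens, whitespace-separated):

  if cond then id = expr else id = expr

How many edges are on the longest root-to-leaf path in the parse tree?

3

[S [M if cond then [M id = expr] else [M id = expr]]]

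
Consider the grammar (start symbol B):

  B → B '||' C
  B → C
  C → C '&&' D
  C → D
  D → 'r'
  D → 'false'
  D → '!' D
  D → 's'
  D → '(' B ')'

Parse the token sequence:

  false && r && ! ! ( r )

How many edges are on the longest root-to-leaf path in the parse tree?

8

[B [C [C [C [D false]] && [D r]] && [D ! [D ! [D ( [B [C [D r]]] )]]]]]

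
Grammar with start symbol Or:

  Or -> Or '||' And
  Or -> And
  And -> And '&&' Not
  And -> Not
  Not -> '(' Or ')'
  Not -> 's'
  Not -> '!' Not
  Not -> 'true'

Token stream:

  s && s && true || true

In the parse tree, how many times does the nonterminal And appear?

[Or [Or [And [And [And [Not s]] && [Not s]] && [Not true]]] || [And [Not true]]]

4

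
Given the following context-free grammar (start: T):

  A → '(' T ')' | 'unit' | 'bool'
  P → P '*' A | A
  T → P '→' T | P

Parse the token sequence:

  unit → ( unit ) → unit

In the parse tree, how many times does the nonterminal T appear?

[T [P [A unit]] → [T [P [A ( [T [P [A unit]]] )]] → [T [P [A unit]]]]]

4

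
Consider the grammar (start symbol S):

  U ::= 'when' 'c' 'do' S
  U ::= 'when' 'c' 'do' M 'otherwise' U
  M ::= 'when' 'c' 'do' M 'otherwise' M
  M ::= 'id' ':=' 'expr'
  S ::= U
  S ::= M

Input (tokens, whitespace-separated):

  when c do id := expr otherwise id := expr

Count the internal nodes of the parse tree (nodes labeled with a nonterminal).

4

[S [M when c do [M id := expr] otherwise [M id := expr]]]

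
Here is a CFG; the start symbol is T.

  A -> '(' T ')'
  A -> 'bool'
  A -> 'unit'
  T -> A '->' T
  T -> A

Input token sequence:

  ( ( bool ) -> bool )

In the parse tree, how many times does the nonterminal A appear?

4

[T [A ( [T [A ( [T [A bool]] )] -> [T [A bool]]] )]]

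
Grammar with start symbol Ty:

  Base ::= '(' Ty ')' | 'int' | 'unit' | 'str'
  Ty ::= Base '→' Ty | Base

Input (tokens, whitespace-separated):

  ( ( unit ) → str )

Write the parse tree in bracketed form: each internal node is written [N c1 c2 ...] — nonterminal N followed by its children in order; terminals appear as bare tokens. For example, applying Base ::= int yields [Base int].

Ty
Base
( Ty )
( Base → Ty )
( ( Ty ) → Ty )
( ( Base ) → Ty )
( ( unit ) → Ty )
( ( unit ) → Base )
( ( unit ) → str )

[Ty [Base ( [Ty [Base ( [Ty [Base unit]] )] → [Ty [Base str]]] )]]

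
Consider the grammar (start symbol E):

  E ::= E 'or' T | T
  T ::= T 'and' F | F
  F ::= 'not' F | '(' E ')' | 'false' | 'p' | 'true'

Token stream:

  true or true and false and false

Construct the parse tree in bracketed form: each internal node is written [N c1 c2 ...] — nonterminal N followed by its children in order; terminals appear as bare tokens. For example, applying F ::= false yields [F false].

[E [E [T [F true]]] or [T [T [T [F true]] and [F false]] and [F false]]]

E
E or T
T or T
F or T
true or T
true or T and F
true or T and F and F
true or F and F and F
true or true and F and F
true or true and false and F
true or true and false and false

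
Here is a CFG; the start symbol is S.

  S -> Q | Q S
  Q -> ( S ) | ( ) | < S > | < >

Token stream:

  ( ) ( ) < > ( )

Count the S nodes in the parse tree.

4

[S [Q ( )] [S [Q ( )] [S [Q < >] [S [Q ( )]]]]]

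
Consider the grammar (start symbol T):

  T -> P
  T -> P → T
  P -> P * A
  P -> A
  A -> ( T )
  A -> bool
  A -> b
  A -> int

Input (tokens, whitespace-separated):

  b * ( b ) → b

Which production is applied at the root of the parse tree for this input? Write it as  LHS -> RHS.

T -> P → T

[T [P [P [A b]] * [A ( [T [P [A b]]] )]] → [T [P [A b]]]]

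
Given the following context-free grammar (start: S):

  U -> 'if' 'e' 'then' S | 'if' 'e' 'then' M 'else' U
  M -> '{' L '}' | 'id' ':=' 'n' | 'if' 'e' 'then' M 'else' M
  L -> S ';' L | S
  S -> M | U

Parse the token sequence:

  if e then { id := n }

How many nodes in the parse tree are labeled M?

2

[S [U if e then [S [M { [L [S [M id := n]]] }]]]]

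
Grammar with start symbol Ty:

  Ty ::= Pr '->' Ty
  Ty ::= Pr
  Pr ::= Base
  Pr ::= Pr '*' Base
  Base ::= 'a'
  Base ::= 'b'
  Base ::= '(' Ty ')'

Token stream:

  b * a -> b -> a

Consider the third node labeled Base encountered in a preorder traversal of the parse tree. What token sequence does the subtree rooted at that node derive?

b

[Ty [Pr [Pr [Base b]] * [Base a]] -> [Ty [Pr [Base b]] -> [Ty [Pr [Base a]]]]]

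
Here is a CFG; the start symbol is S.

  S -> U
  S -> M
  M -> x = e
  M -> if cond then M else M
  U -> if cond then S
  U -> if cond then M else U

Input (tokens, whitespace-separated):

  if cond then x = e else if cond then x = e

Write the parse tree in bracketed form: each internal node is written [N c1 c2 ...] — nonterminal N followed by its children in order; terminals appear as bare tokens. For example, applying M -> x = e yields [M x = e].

[S [U if cond then [M x = e] else [U if cond then [S [M x = e]]]]]

S
U
if cond then M else U
if cond then x = e else U
if cond then x = e else if cond then S
if cond then x = e else if cond then M
if cond then x = e else if cond then x = e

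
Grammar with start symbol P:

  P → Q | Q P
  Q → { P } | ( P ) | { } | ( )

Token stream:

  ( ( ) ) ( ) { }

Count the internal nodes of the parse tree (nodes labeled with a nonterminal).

[P [Q ( [P [Q ( )]] )] [P [Q ( )] [P [Q { }]]]]

8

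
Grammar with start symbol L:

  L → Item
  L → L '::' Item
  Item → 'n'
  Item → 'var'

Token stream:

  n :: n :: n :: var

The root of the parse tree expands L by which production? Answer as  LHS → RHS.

[L [L [L [L [Item n]] :: [Item n]] :: [Item n]] :: [Item var]]

L → L '::' Item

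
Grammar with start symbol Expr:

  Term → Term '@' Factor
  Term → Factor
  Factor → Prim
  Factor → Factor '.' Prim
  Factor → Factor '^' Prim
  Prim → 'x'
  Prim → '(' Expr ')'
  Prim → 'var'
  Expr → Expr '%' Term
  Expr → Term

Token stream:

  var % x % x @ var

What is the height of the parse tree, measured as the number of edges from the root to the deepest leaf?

6

[Expr [Expr [Expr [Term [Factor [Prim var]]]] % [Term [Factor [Prim x]]]] % [Term [Term [Factor [Prim x]]] @ [Factor [Prim var]]]]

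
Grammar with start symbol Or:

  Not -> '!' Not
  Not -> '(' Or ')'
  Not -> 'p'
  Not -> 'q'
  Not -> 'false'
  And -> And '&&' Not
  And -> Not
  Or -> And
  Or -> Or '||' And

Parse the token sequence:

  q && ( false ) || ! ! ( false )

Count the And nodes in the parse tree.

5

[Or [Or [And [And [Not q]] && [Not ( [Or [And [Not false]]] )]]] || [And [Not ! [Not ! [Not ( [Or [And [Not false]]] )]]]]]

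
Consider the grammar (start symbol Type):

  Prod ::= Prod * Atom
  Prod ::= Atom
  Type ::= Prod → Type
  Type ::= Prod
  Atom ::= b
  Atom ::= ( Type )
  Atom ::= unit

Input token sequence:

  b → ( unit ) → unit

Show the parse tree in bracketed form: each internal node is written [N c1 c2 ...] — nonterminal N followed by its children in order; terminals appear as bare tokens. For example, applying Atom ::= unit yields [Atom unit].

[Type [Prod [Atom b]] → [Type [Prod [Atom ( [Type [Prod [Atom unit]]] )]] → [Type [Prod [Atom unit]]]]]

Type
Prod → Type
Atom → Type
b → Type
b → Prod → Type
b → Atom → Type
b → ( Type ) → Type
b → ( Prod ) → Type
b → ( Atom ) → Type
b → ( unit ) → Type
b → ( unit ) → Prod
b → ( unit ) → Atom
b → ( unit ) → unit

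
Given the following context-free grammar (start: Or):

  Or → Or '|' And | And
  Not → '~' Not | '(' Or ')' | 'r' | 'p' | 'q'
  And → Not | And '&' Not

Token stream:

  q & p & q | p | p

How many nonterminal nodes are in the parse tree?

13

[Or [Or [Or [And [And [And [Not q]] & [Not p]] & [Not q]]] | [And [Not p]]] | [And [Not p]]]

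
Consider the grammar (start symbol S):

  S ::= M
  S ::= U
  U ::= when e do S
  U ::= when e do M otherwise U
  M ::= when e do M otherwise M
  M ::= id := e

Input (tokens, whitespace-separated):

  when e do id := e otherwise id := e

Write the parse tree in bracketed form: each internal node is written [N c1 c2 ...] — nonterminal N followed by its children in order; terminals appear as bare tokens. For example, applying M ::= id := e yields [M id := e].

S
M
when e do M otherwise M
when e do id := e otherwise M
when e do id := e otherwise id := e

[S [M when e do [M id := e] otherwise [M id := e]]]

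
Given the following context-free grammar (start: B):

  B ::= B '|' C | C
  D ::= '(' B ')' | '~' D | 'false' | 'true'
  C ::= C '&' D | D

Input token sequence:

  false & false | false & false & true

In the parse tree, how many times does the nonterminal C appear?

5

[B [B [C [C [D false]] & [D false]]] | [C [C [C [D false]] & [D false]] & [D true]]]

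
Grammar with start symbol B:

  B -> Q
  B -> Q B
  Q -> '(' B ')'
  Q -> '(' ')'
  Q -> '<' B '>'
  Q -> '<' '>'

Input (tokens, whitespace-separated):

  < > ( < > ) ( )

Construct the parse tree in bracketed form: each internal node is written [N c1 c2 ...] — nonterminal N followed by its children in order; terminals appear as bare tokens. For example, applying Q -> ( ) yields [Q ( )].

[B [Q < >] [B [Q ( [B [Q < >]] )] [B [Q ( )]]]]

B
Q B
< > B
< > Q B
< > ( B ) B
< > ( Q ) B
< > ( < > ) B
< > ( < > ) Q
< > ( < > ) ( )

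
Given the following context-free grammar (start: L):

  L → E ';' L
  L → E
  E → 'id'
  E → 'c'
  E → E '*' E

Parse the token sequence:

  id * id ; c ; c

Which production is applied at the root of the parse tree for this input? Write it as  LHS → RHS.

[L [E [E id] * [E id]] ; [L [E c] ; [L [E c]]]]

L → E ';' L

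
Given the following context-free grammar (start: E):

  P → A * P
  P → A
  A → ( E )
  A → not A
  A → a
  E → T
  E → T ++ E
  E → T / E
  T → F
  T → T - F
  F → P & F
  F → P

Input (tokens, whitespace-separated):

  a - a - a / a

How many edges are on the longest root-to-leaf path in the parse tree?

[E [T [T [T [F [P [A a]]]] - [F [P [A a]]]] - [F [P [A a]]]] / [E [T [F [P [A a]]]]]]

7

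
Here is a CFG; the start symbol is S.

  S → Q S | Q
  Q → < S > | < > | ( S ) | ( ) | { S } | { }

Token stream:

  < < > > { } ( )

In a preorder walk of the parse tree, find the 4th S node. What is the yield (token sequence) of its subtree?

( )

[S [Q < [S [Q < >]] >] [S [Q { }] [S [Q ( )]]]]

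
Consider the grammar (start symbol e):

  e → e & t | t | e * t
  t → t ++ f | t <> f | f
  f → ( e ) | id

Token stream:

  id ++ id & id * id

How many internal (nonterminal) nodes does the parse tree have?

11

[e [e [e [t [t [f id]] ++ [f id]]] & [t [f id]]] * [t [f id]]]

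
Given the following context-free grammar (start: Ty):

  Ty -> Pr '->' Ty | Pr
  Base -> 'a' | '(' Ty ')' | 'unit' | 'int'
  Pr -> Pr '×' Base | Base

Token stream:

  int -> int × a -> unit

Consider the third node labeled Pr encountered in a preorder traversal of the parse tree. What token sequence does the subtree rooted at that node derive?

int

[Ty [Pr [Base int]] -> [Ty [Pr [Pr [Base int]] × [Base a]] -> [Ty [Pr [Base unit]]]]]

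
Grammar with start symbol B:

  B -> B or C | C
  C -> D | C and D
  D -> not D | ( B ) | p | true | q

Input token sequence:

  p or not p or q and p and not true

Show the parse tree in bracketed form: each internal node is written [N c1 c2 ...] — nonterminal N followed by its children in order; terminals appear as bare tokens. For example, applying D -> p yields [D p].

B
B or C
B or C or C
C or C or C
D or C or C
p or C or C
p or D or C
p or not D or C
p or not p or C
p or not p or C and D
p or not p or C and D and D
p or not p or D and D and D
p or not p or q and D and D
p or not p or q and p and D
p or not p or q and p and not D
p or not p or q and p and not true

[B [B [B [C [D p]]] or [C [D not [D p]]]] or [C [C [C [D q]] and [D p]] and [D not [D true]]]]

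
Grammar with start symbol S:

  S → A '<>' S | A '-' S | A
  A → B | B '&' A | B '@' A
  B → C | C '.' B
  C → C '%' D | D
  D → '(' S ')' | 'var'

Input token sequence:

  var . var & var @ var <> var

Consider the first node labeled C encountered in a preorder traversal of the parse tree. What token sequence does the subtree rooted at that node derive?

var

[S [A [B [C [D var]] . [B [C [D var]]]] & [A [B [C [D var]]] @ [A [B [C [D var]]]]]] <> [S [A [B [C [D var]]]]]]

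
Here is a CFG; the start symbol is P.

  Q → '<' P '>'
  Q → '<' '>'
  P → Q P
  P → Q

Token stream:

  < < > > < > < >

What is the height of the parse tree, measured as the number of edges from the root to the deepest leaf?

4

[P [Q < [P [Q < >]] >] [P [Q < >] [P [Q < >]]]]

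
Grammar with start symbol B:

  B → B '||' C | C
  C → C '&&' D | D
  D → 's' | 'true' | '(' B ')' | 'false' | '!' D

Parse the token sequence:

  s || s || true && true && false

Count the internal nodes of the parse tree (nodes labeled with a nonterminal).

13

[B [B [B [C [D s]]] || [C [D s]]] || [C [C [C [D true]] && [D true]] && [D false]]]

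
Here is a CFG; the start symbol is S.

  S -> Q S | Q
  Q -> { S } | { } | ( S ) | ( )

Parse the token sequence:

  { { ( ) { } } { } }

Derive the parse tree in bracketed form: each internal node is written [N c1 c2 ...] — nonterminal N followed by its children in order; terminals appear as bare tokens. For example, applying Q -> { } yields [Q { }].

S
Q
{ S }
{ Q S }
{ { S } S }
{ { Q S } S }
{ { ( ) S } S }
{ { ( ) Q } S }
{ { ( ) { } } S }
{ { ( ) { } } Q }
{ { ( ) { } } { } }

[S [Q { [S [Q { [S [Q ( )] [S [Q { }]]] }] [S [Q { }]]] }]]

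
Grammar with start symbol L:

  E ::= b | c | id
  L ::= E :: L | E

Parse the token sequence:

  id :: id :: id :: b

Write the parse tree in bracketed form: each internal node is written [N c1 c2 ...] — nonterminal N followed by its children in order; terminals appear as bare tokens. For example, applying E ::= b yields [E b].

[L [E id] :: [L [E id] :: [L [E id] :: [L [E b]]]]]

L
E :: L
id :: L
id :: E :: L
id :: id :: L
id :: id :: E :: L
id :: id :: id :: L
id :: id :: id :: E
id :: id :: id :: b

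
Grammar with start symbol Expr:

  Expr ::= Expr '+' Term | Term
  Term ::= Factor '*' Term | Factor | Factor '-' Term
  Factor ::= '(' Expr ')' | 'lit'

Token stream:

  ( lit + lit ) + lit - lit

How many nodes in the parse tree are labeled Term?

[Expr [Expr [Term [Factor ( [Expr [Expr [Term [Factor lit]]] + [Term [Factor lit]]] )]]] + [Term [Factor lit] - [Term [Factor lit]]]]

5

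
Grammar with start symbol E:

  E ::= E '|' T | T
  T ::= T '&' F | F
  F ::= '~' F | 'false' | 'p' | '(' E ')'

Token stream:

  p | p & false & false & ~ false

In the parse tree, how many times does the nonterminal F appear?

6

[E [E [T [F p]]] | [T [T [T [T [F p]] & [F false]] & [F false]] & [F ~ [F false]]]]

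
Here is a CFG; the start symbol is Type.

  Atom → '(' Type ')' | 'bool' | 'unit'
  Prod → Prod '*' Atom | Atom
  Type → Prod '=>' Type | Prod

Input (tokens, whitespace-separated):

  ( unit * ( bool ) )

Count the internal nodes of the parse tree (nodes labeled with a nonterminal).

[Type [Prod [Atom ( [Type [Prod [Prod [Atom unit]] * [Atom ( [Type [Prod [Atom bool]]] )]]] )]]]

11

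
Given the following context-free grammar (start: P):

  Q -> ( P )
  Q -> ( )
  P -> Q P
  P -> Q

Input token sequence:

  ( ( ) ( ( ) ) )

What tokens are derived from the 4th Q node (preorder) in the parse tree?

[P [Q ( [P [Q ( )] [P [Q ( [P [Q ( )]] )]]] )]]

( )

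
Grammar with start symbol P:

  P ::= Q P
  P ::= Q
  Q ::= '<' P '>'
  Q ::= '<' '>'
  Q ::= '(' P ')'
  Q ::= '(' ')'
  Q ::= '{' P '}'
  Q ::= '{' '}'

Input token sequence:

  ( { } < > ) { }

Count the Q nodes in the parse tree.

4

[P [Q ( [P [Q { }] [P [Q < >]]] )] [P [Q { }]]]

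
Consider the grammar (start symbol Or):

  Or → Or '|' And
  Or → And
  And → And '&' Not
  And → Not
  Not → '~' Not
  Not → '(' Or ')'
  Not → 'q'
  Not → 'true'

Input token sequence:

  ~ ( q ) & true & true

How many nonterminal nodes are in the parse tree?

[Or [And [And [And [Not ~ [Not ( [Or [And [Not q]]] )]]] & [Not true]] & [Not true]]]

11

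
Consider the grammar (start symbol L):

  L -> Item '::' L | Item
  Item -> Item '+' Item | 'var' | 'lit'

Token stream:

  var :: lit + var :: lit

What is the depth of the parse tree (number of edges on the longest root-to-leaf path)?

[L [Item var] :: [L [Item [Item lit] + [Item var]] :: [L [Item lit]]]]

4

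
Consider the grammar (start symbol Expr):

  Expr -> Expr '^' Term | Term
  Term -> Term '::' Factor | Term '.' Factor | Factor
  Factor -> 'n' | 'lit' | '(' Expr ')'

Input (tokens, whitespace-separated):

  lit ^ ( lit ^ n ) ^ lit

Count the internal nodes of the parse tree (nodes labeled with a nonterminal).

[Expr [Expr [Expr [Term [Factor lit]]] ^ [Term [Factor ( [Expr [Expr [Term [Factor lit]]] ^ [Term [Factor n]]] )]]] ^ [Term [Factor lit]]]

15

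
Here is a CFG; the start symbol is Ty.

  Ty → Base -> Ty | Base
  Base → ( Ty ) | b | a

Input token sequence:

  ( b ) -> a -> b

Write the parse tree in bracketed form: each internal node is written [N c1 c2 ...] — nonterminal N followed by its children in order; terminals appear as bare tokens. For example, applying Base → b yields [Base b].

Ty
Base -> Ty
( Ty ) -> Ty
( Base ) -> Ty
( b ) -> Ty
( b ) -> Base -> Ty
( b ) -> a -> Ty
( b ) -> a -> Base
( b ) -> a -> b

[Ty [Base ( [Ty [Base b]] )] -> [Ty [Base a] -> [Ty [Base b]]]]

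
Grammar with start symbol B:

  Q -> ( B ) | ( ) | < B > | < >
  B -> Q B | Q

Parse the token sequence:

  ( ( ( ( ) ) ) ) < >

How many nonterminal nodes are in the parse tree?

[B [Q ( [B [Q ( [B [Q ( [B [Q ( )]] )]] )]] )] [B [Q < >]]]

10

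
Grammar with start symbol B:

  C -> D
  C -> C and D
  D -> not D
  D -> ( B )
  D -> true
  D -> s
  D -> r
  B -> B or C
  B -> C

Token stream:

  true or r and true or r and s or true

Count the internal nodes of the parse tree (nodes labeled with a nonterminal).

16

[B [B [B [B [C [D true]]] or [C [C [D r]] and [D true]]] or [C [C [D r]] and [D s]]] or [C [D true]]]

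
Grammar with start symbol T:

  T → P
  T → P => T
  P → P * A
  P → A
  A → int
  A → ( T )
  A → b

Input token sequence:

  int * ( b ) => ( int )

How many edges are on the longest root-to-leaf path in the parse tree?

7

[T [P [P [A int]] * [A ( [T [P [A b]]] )]] => [T [P [A ( [T [P [A int]]] )]]]]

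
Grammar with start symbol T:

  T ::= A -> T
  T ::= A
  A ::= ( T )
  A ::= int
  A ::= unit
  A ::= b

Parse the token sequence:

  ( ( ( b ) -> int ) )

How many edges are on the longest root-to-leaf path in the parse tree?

8

[T [A ( [T [A ( [T [A ( [T [A b]] )] -> [T [A int]]] )]] )]]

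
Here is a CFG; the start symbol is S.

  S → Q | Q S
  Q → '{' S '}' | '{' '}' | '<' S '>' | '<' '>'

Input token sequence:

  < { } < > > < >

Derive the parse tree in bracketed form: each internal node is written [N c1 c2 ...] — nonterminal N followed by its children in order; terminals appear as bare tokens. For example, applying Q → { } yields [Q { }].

S
Q S
< S > S
< Q S > S
< { } S > S
< { } Q > S
< { } < > > S
< { } < > > Q
< { } < > > < >

[S [Q < [S [Q { }] [S [Q < >]]] >] [S [Q < >]]]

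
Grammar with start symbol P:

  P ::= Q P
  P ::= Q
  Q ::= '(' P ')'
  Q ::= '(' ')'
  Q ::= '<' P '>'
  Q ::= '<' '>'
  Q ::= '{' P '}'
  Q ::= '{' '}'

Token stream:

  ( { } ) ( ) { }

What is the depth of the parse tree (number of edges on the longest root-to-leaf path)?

[P [Q ( [P [Q { }]] )] [P [Q ( )] [P [Q { }]]]]

4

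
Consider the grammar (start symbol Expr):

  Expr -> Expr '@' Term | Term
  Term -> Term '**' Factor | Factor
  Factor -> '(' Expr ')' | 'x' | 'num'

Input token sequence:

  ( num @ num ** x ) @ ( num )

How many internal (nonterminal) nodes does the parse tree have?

[Expr [Expr [Term [Factor ( [Expr [Expr [Term [Factor num]]] @ [Term [Term [Factor num]] ** [Factor x]]] )]]] @ [Term [Factor ( [Expr [Term [Factor num]]] )]]]

17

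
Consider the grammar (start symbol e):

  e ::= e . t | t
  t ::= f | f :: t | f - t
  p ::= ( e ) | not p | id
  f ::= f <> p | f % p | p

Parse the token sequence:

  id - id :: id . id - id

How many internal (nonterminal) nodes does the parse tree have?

[e [e [t [f [p id]] - [t [f [p id]] :: [t [f [p id]]]]]] . [t [f [p id]] - [t [f [p id]]]]]

17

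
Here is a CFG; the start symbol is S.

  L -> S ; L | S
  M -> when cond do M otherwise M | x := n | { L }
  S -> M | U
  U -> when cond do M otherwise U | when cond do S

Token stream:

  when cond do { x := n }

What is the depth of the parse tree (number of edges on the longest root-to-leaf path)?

7

[S [U when cond do [S [M { [L [S [M x := n]]] }]]]]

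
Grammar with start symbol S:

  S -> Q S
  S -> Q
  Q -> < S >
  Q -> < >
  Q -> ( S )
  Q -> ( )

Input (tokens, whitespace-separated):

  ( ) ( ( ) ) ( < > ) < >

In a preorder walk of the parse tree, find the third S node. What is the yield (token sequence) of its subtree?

[S [Q ( )] [S [Q ( [S [Q ( )]] )] [S [Q ( [S [Q < >]] )] [S [Q < >]]]]]

( )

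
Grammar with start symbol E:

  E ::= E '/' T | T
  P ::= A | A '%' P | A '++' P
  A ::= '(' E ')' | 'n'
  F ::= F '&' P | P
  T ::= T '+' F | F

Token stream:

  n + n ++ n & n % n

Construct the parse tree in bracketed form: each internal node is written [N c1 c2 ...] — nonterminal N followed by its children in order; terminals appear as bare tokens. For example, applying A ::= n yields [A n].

E
T
T + F
F + F
P + F
A + F
n + F
n + F & P
n + P & P
n + A ++ P & P
n + n ++ P & P
n + n ++ A & P
n + n ++ n & P
n + n ++ n & A % P
n + n ++ n & n % P
n + n ++ n & n % A
n + n ++ n & n % n

[E [T [T [F [P [A n]]]] + [F [F [P [A n] ++ [P [A n]]]] & [P [A n] % [P [A n]]]]]]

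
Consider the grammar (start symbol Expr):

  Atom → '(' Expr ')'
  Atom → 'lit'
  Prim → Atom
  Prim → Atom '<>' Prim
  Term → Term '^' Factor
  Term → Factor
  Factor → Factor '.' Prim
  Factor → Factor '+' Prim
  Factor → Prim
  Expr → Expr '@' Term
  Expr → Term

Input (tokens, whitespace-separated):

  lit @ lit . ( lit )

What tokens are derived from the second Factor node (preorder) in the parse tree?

lit . ( lit )

[Expr [Expr [Term [Factor [Prim [Atom lit]]]]] @ [Term [Factor [Factor [Prim [Atom lit]]] . [Prim [Atom ( [Expr [Term [Factor [Prim [Atom lit]]]]] )]]]]]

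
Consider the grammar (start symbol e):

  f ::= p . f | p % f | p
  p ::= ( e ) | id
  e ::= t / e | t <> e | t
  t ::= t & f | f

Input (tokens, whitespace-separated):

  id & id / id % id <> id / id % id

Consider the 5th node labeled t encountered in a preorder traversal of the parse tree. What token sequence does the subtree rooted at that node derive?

id % id

[e [t [t [f [p id]]] & [f [p id]]] / [e [t [f [p id] % [f [p id]]]] <> [e [t [f [p id]]] / [e [t [f [p id] % [f [p id]]]]]]]]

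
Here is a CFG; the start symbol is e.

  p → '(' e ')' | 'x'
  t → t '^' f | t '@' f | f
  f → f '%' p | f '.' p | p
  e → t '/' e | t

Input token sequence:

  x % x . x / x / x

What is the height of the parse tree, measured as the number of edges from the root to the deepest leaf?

6

[e [t [f [f [f [p x]] % [p x]] . [p x]]] / [e [t [f [p x]]] / [e [t [f [p x]]]]]]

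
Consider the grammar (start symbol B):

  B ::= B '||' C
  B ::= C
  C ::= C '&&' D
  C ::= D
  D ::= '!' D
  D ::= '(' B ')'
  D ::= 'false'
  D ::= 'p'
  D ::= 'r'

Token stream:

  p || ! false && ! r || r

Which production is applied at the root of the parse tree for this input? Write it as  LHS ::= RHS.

B ::= B '||' C

[B [B [B [C [D p]]] || [C [C [D ! [D false]]] && [D ! [D r]]]] || [C [D r]]]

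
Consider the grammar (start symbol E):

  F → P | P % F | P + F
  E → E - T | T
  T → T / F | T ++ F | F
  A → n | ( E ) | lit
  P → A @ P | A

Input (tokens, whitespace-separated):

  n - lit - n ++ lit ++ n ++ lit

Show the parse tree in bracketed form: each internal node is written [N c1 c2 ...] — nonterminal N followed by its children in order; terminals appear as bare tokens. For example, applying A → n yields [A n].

[E [E [E [T [F [P [A n]]]]] - [T [F [P [A lit]]]]] - [T [T [T [T [F [P [A n]]]] ++ [F [P [A lit]]]] ++ [F [P [A n]]]] ++ [F [P [A lit]]]]]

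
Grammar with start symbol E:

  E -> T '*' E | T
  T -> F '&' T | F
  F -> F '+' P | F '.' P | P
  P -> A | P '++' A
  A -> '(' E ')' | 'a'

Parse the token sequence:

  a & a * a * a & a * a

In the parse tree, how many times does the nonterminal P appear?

6

[E [T [F [P [A a]]] & [T [F [P [A a]]]]] * [E [T [F [P [A a]]]] * [E [T [F [P [A a]]] & [T [F [P [A a]]]]] * [E [T [F [P [A a]]]]]]]]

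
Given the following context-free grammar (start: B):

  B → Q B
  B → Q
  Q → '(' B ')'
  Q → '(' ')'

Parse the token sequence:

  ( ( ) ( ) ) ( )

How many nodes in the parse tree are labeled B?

[B [Q ( [B [Q ( )] [B [Q ( )]]] )] [B [Q ( )]]]

4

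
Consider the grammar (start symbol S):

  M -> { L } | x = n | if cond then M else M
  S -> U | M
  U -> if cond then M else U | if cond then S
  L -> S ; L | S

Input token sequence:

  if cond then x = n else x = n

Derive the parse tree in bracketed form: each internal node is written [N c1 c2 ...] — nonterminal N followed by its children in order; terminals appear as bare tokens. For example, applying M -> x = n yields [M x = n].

[S [M if cond then [M x = n] else [M x = n]]]

S
M
if cond then M else M
if cond then x = n else M
if cond then x = n else x = n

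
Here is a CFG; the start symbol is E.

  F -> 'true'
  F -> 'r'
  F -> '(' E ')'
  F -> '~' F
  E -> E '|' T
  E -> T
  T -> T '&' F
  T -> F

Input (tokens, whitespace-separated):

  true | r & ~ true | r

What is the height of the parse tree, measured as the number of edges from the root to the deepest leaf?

[E [E [E [T [F true]]] | [T [T [F r]] & [F ~ [F true]]]] | [T [F r]]]

5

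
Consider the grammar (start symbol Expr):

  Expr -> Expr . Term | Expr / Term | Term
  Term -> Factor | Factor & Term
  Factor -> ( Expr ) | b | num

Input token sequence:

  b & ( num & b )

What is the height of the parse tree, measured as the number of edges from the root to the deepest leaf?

8

[Expr [Term [Factor b] & [Term [Factor ( [Expr [Term [Factor num] & [Term [Factor b]]]] )]]]]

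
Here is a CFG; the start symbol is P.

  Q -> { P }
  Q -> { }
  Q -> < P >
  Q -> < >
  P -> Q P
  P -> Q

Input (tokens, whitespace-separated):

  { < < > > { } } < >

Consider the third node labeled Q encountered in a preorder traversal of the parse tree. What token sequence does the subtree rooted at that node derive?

[P [Q { [P [Q < [P [Q < >]] >] [P [Q { }]]] }] [P [Q < >]]]

< >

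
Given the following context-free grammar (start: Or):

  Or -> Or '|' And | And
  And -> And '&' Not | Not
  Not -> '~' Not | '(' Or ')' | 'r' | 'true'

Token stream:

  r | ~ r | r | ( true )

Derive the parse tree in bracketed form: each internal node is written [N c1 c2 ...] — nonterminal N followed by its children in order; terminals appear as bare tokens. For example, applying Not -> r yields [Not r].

[Or [Or [Or [Or [And [Not r]]] | [And [Not ~ [Not r]]]] | [And [Not r]]] | [And [Not ( [Or [And [Not true]]] )]]]

Or
Or | And
Or | And | And
Or | And | And | And
And | And | And | And
Not | And | And | And
r | And | And | And
r | Not | And | And
r | ~ Not | And | And
r | ~ r | And | And
r | ~ r | Not | And
r | ~ r | r | And
r | ~ r | r | Not
r | ~ r | r | ( Or )
r | ~ r | r | ( And )
r | ~ r | r | ( Not )
r | ~ r | r | ( true )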